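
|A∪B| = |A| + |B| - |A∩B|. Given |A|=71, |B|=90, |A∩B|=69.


|A ∪ B| = |A| + |B| - |A ∩ B|
= 71 + 90 - 69
= 92

|A ∪ B| = 92


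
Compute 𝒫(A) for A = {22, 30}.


|A| = 2, so |P(A)| = 2^2 = 4
Enumerate subsets by cardinality (0 to 2):
∅, {22}, {30}, {22, 30}

P(A) has 4 subsets: ∅, {22}, {30}, {22, 30}


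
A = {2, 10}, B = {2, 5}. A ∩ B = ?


A ∩ B = elements in both A and B
A = {2, 10}
B = {2, 5}
A ∩ B = {2}

A ∩ B = {2}


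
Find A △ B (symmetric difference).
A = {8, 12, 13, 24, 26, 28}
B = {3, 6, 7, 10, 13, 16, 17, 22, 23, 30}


A △ B = (A \ B) ∪ (B \ A) = elements in exactly one of A or B
A \ B = {8, 12, 24, 26, 28}
B \ A = {3, 6, 7, 10, 16, 17, 22, 23, 30}
A △ B = {3, 6, 7, 8, 10, 12, 16, 17, 22, 23, 24, 26, 28, 30}

A △ B = {3, 6, 7, 8, 10, 12, 16, 17, 22, 23, 24, 26, 28, 30}


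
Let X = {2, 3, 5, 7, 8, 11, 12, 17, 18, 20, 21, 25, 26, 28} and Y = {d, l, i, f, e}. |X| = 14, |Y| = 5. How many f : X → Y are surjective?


n = |X| = 14, k = |Y| = 5. Surjections via inclusion-exclusion:
S(n,k) = Σ(-1)^i × C(k,i) × (k-i)^n, i=0 to k
i=0: (-1)^0×C(5,0)×5^14 = 6103515625
i=1: (-1)^1×C(5,1)×4^14 = -1342177280
i=2: (-1)^2×C(5,2)×3^14 = 47829690
i=3: (-1)^3×C(5,3)×2^14 = -163840
i=4: (-1)^4×C(5,4)×1^14 = 5
i=5: (-1)^5×C(5,5)×0^14 = 0
Total = 4809004200

Number of surjections = 4809004200


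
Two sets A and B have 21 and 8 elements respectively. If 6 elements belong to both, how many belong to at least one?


|A ∪ B| = |A| + |B| - |A ∩ B|
= 21 + 8 - 6
= 23

|A ∪ B| = 23


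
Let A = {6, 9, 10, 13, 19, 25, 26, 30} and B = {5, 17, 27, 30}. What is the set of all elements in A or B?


A ∪ B = all elements in A or B (or both)
A = {6, 9, 10, 13, 19, 25, 26, 30}
B = {5, 17, 27, 30}
A ∪ B = {5, 6, 9, 10, 13, 17, 19, 25, 26, 27, 30}

A ∪ B = {5, 6, 9, 10, 13, 17, 19, 25, 26, 27, 30}


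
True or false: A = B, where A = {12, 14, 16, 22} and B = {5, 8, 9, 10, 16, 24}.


Two sets are equal iff they have exactly the same elements.
A = {12, 14, 16, 22}
B = {5, 8, 9, 10, 16, 24}
Differences: {5, 8, 9, 10, 12, 14, 22, 24}
A ≠ B

No, A ≠ B


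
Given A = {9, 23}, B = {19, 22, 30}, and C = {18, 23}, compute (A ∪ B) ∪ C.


A ∪ B = {9, 19, 22, 23, 30}
(A ∪ B) ∪ C = {9, 18, 19, 22, 23, 30}

A ∪ B ∪ C = {9, 18, 19, 22, 23, 30}


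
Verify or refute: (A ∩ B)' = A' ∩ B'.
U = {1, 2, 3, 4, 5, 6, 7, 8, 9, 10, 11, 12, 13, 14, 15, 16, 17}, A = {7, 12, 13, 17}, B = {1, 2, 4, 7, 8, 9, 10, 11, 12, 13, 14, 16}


LHS: A ∩ B = {7, 12, 13}
(A ∩ B)' = U \ (A ∩ B) = {1, 2, 3, 4, 5, 6, 8, 9, 10, 11, 14, 15, 16, 17}
A' = {1, 2, 3, 4, 5, 6, 8, 9, 10, 11, 14, 15, 16}, B' = {3, 5, 6, 15, 17}
Claimed RHS: A' ∩ B' = {3, 5, 6, 15}
Identity is INVALID: LHS = {1, 2, 3, 4, 5, 6, 8, 9, 10, 11, 14, 15, 16, 17} but the RHS claimed here equals {3, 5, 6, 15}. The correct form is (A ∩ B)' = A' ∪ B'.

Identity is invalid: (A ∩ B)' = {1, 2, 3, 4, 5, 6, 8, 9, 10, 11, 14, 15, 16, 17} but A' ∩ B' = {3, 5, 6, 15}. The correct De Morgan law is (A ∩ B)' = A' ∪ B'.


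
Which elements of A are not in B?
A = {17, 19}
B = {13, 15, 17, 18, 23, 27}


A \ B = elements in A but not in B
A = {17, 19}
B = {13, 15, 17, 18, 23, 27}
Remove from A any elements in B
A \ B = {19}

A \ B = {19}


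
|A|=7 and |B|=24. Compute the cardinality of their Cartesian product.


|A × B| = |A| × |B|
= 7 × 24
= 168

|A × B| = 168


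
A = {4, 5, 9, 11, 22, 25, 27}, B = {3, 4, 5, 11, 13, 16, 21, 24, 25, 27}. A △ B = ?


A △ B = (A \ B) ∪ (B \ A) = elements in exactly one of A or B
A \ B = {9, 22}
B \ A = {3, 13, 16, 21, 24}
A △ B = {3, 9, 13, 16, 21, 22, 24}

A △ B = {3, 9, 13, 16, 21, 22, 24}


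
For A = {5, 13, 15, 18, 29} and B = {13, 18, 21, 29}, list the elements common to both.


A ∩ B = elements in both A and B
A = {5, 13, 15, 18, 29}
B = {13, 18, 21, 29}
A ∩ B = {13, 18, 29}

A ∩ B = {13, 18, 29}


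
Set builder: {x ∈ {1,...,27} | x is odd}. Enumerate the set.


Checking each candidate:
Condition: odd numbers in {1,...,27}
Result = {1, 3, 5, 7, 9, 11, 13, 15, 17, 19, 21, 23, 25, 27}

{1, 3, 5, 7, 9, 11, 13, 15, 17, 19, 21, 23, 25, 27}


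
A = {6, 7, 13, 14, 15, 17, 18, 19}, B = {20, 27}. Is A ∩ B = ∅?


Disjoint means A ∩ B = ∅.
A ∩ B = ∅
A ∩ B = ∅, so A and B are disjoint.

Yes, A and B are disjoint


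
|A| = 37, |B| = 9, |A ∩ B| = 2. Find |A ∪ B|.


|A ∪ B| = |A| + |B| - |A ∩ B|
= 37 + 9 - 2
= 44

|A ∪ B| = 44


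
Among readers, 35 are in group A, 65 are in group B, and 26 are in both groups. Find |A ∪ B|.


|A ∪ B| = |A| + |B| - |A ∩ B|
= 35 + 65 - 26
= 74

|A ∪ B| = 74


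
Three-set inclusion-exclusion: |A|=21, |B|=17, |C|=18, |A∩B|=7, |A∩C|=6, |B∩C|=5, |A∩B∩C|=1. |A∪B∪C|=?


|A∪B∪C| = |A|+|B|+|C| - |A∩B|-|A∩C|-|B∩C| + |A∩B∩C|
= 21+17+18 - 7-6-5 + 1
= 56 - 18 + 1
= 39

|A ∪ B ∪ C| = 39


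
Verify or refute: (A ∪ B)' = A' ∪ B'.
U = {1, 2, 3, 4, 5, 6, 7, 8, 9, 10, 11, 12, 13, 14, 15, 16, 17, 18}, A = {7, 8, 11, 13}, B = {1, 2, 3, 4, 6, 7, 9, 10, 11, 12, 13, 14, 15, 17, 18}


LHS: A ∪ B = {1, 2, 3, 4, 6, 7, 8, 9, 10, 11, 12, 13, 14, 15, 17, 18}
(A ∪ B)' = U \ (A ∪ B) = {5, 16}
A' = {1, 2, 3, 4, 5, 6, 9, 10, 12, 14, 15, 16, 17, 18}, B' = {5, 8, 16}
Claimed RHS: A' ∪ B' = {1, 2, 3, 4, 5, 6, 8, 9, 10, 12, 14, 15, 16, 17, 18}
Identity is INVALID: LHS = {5, 16} but the RHS claimed here equals {1, 2, 3, 4, 5, 6, 8, 9, 10, 12, 14, 15, 16, 17, 18}. The correct form is (A ∪ B)' = A' ∩ B'.

Identity is invalid: (A ∪ B)' = {5, 16} but A' ∪ B' = {1, 2, 3, 4, 5, 6, 8, 9, 10, 12, 14, 15, 16, 17, 18}. The correct De Morgan law is (A ∪ B)' = A' ∩ B'.


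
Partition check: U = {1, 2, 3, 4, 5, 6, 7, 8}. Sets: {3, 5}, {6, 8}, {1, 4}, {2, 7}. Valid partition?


A partition requires: (1) non-empty parts, (2) pairwise disjoint, (3) union = U
Parts: {3, 5}, {6, 8}, {1, 4}, {2, 7}
Union of parts: {1, 2, 3, 4, 5, 6, 7, 8}
U = {1, 2, 3, 4, 5, 6, 7, 8}
All non-empty? True
Pairwise disjoint? True
Covers U? True

Yes, valid partition


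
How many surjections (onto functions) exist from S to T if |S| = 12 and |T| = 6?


n = |S| = 12, k = |T| = 6. Surjections via inclusion-exclusion:
S(n,k) = Σ(-1)^i × C(k,i) × (k-i)^n, i=0 to k
i=0: (-1)^0×C(6,0)×6^12 = 2176782336
i=1: (-1)^1×C(6,1)×5^12 = -1464843750
i=2: (-1)^2×C(6,2)×4^12 = 251658240
i=3: (-1)^3×C(6,3)×3^12 = -10628820
i=4: (-1)^4×C(6,4)×2^12 = 61440
i=5: (-1)^5×C(6,5)×1^12 = -6
i=6: (-1)^6×C(6,6)×0^12 = 0
Total = 953029440

Number of surjections = 953029440


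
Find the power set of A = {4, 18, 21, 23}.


|A| = 4, so |P(A)| = 2^4 = 16
Enumerate subsets by cardinality (0 to 4):
∅, {4}, {18}, {21}, {23}, {4, 18}, {4, 21}, {4, 23}, {18, 21}, {18, 23}, {21, 23}, {4, 18, 21}, {4, 18, 23}, {4, 21, 23}, {18, 21, 23}, {4, 18, 21, 23}

P(A) has 16 subsets: ∅, {4}, {18}, {21}, {23}, {4, 18}, {4, 21}, {4, 23}, {18, 21}, {18, 23}, {21, 23}, {4, 18, 21}, {4, 18, 23}, {4, 21, 23}, {18, 21, 23}, {4, 18, 21, 23}


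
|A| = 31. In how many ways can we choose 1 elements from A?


C(n,k) = n! / (k!(n-k)!)
C(31,1) = 31! / (1!30!)
= 31

C(31,1) = 31


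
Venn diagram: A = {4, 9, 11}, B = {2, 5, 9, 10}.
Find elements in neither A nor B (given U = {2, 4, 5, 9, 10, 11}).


A = {4, 9, 11}
B = {2, 5, 9, 10}
Region: in neither A nor B (given U = {2, 4, 5, 9, 10, 11})
Elements: ∅

Elements in neither A nor B (given U = {2, 4, 5, 9, 10, 11}): ∅


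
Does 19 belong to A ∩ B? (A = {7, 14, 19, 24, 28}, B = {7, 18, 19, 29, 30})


A = {7, 14, 19, 24, 28}, B = {7, 18, 19, 29, 30}
A ∩ B = elements in both A and B
A ∩ B = {7, 19}
Checking if 19 ∈ A ∩ B
19 is in A ∩ B → True

19 ∈ A ∩ B


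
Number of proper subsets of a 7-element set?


Total subsets = 2^n = 2^7 = 128
Proper subsets exclude the set itself: 2^n - 1
= 128 - 1
= 127

Number of proper subsets = 127


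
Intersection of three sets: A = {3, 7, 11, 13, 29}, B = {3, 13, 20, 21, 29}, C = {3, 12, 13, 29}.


A ∩ B = {3, 13, 29}
(A ∩ B) ∩ C = {3, 13, 29}

A ∩ B ∩ C = {3, 13, 29}


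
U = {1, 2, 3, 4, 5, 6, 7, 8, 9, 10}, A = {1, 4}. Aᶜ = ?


Aᶜ = U \ A = elements in U but not in A
U = {1, 2, 3, 4, 5, 6, 7, 8, 9, 10}
A = {1, 4}
Aᶜ = {2, 3, 5, 6, 7, 8, 9, 10}

Aᶜ = {2, 3, 5, 6, 7, 8, 9, 10}


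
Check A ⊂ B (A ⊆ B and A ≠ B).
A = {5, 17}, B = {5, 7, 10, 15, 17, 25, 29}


A ⊂ B requires: A ⊆ B AND A ≠ B.
A ⊆ B? Yes
A = B? No
A ⊂ B: Yes (A is a proper subset of B)

Yes, A ⊂ B


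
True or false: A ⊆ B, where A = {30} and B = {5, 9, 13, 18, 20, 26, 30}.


A ⊆ B means every element of A is in B.
All elements of A are in B.
So A ⊆ B.

Yes, A ⊆ B


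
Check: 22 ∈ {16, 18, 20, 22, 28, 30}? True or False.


A = {16, 18, 20, 22, 28, 30}
Checking if 22 is in A
22 is in A → True

22 ∈ A


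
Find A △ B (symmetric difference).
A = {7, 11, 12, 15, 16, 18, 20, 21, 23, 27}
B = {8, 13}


A △ B = (A \ B) ∪ (B \ A) = elements in exactly one of A or B
A \ B = {7, 11, 12, 15, 16, 18, 20, 21, 23, 27}
B \ A = {8, 13}
A △ B = {7, 8, 11, 12, 13, 15, 16, 18, 20, 21, 23, 27}

A △ B = {7, 8, 11, 12, 13, 15, 16, 18, 20, 21, 23, 27}


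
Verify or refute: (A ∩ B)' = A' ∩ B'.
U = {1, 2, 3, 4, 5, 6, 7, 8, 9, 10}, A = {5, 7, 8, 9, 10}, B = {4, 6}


LHS: A ∩ B = ∅
(A ∩ B)' = U \ (A ∩ B) = {1, 2, 3, 4, 5, 6, 7, 8, 9, 10}
A' = {1, 2, 3, 4, 6}, B' = {1, 2, 3, 5, 7, 8, 9, 10}
Claimed RHS: A' ∩ B' = {1, 2, 3}
Identity is INVALID: LHS = {1, 2, 3, 4, 5, 6, 7, 8, 9, 10} but the RHS claimed here equals {1, 2, 3}. The correct form is (A ∩ B)' = A' ∪ B'.

Identity is invalid: (A ∩ B)' = {1, 2, 3, 4, 5, 6, 7, 8, 9, 10} but A' ∩ B' = {1, 2, 3}. The correct De Morgan law is (A ∩ B)' = A' ∪ B'.


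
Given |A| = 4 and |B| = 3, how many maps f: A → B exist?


Each of |A| = 4 inputs maps to any of |B| = 3 outputs.
# functions = |B|^|A| = 3^4
= 81

Number of functions = 81


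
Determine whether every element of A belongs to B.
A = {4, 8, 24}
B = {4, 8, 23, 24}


A ⊆ B means every element of A is in B.
All elements of A are in B.
So A ⊆ B.

Yes, A ⊆ B


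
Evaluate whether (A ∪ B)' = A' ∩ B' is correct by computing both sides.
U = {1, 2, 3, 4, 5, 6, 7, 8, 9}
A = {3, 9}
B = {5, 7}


LHS: A ∪ B = {3, 5, 7, 9}
(A ∪ B)' = U \ (A ∪ B) = {1, 2, 4, 6, 8}
A' = {1, 2, 4, 5, 6, 7, 8}, B' = {1, 2, 3, 4, 6, 8, 9}
Claimed RHS: A' ∩ B' = {1, 2, 4, 6, 8}
Identity is VALID: LHS = RHS = {1, 2, 4, 6, 8} ✓

Identity is valid. (A ∪ B)' = A' ∩ B' = {1, 2, 4, 6, 8}


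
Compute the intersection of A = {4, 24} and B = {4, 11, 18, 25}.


A ∩ B = elements in both A and B
A = {4, 24}
B = {4, 11, 18, 25}
A ∩ B = {4}

A ∩ B = {4}


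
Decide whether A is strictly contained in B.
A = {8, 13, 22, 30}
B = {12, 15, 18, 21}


A ⊂ B requires: A ⊆ B AND A ≠ B.
A ⊆ B? No
A ⊄ B, so A is not a proper subset.

No, A is not a proper subset of B


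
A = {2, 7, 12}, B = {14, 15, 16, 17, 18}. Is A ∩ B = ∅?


Disjoint means A ∩ B = ∅.
A ∩ B = ∅
A ∩ B = ∅, so A and B are disjoint.

Yes, A and B are disjoint


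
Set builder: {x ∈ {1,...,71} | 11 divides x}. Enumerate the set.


Checking each candidate:
Condition: multiples of 11 in {1,...,71}
Result = {11, 22, 33, 44, 55, 66}

{11, 22, 33, 44, 55, 66}


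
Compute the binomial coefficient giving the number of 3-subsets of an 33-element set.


C(n,k) = n! / (k!(n-k)!)
C(33,3) = 33! / (3!30!)
= 5456

C(33,3) = 5456


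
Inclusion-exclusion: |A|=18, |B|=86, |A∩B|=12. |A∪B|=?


|A ∪ B| = |A| + |B| - |A ∩ B|
= 18 + 86 - 12
= 92

|A ∪ B| = 92


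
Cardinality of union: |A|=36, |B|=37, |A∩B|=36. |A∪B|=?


|A ∪ B| = |A| + |B| - |A ∩ B|
= 36 + 37 - 36
= 37

|A ∪ B| = 37


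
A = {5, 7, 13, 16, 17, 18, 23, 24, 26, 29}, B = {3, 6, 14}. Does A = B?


Two sets are equal iff they have exactly the same elements.
A = {5, 7, 13, 16, 17, 18, 23, 24, 26, 29}
B = {3, 6, 14}
Differences: {3, 5, 6, 7, 13, 14, 16, 17, 18, 23, 24, 26, 29}
A ≠ B

No, A ≠ B


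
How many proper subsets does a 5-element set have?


Total subsets = 2^n = 2^5 = 32
Proper subsets exclude the set itself: 2^n - 1
= 32 - 1
= 31

Number of proper subsets = 31


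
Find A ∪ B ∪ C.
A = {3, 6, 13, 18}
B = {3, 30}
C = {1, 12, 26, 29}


A ∪ B = {3, 6, 13, 18, 30}
(A ∪ B) ∪ C = {1, 3, 6, 12, 13, 18, 26, 29, 30}

A ∪ B ∪ C = {1, 3, 6, 12, 13, 18, 26, 29, 30}


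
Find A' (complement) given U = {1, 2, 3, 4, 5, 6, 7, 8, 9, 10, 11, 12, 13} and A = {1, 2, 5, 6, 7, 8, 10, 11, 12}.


Aᶜ = U \ A = elements in U but not in A
U = {1, 2, 3, 4, 5, 6, 7, 8, 9, 10, 11, 12, 13}
A = {1, 2, 5, 6, 7, 8, 10, 11, 12}
Aᶜ = {3, 4, 9, 13}

Aᶜ = {3, 4, 9, 13}


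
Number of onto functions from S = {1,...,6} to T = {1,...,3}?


n = |S| = 6, k = |T| = 3. Surjections via inclusion-exclusion:
S(n,k) = Σ(-1)^i × C(k,i) × (k-i)^n, i=0 to k
i=0: (-1)^0×C(3,0)×3^6 = 729
i=1: (-1)^1×C(3,1)×2^6 = -192
i=2: (-1)^2×C(3,2)×1^6 = 3
i=3: (-1)^3×C(3,3)×0^6 = 0
Total = 540

Number of surjections = 540


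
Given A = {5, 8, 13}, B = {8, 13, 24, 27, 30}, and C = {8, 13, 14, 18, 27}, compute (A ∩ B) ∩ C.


A ∩ B = {8, 13}
(A ∩ B) ∩ C = {8, 13}

A ∩ B ∩ C = {8, 13}


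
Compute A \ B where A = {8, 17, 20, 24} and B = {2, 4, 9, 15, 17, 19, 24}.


A \ B = elements in A but not in B
A = {8, 17, 20, 24}
B = {2, 4, 9, 15, 17, 19, 24}
Remove from A any elements in B
A \ B = {8, 20}

A \ B = {8, 20}


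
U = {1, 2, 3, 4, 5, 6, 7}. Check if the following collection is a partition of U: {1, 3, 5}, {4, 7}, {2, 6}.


A partition requires: (1) non-empty parts, (2) pairwise disjoint, (3) union = U
Parts: {1, 3, 5}, {4, 7}, {2, 6}
Union of parts: {1, 2, 3, 4, 5, 6, 7}
U = {1, 2, 3, 4, 5, 6, 7}
All non-empty? True
Pairwise disjoint? True
Covers U? True

Yes, valid partition


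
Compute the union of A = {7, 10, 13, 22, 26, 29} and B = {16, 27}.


A ∪ B = all elements in A or B (or both)
A = {7, 10, 13, 22, 26, 29}
B = {16, 27}
A ∪ B = {7, 10, 13, 16, 22, 26, 27, 29}

A ∪ B = {7, 10, 13, 16, 22, 26, 27, 29}


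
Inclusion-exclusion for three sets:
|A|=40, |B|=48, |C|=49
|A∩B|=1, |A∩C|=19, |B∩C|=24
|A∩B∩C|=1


|A∪B∪C| = |A|+|B|+|C| - |A∩B|-|A∩C|-|B∩C| + |A∩B∩C|
= 40+48+49 - 1-19-24 + 1
= 137 - 44 + 1
= 94

|A ∪ B ∪ C| = 94


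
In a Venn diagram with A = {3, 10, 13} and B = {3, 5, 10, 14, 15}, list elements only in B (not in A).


A = {3, 10, 13}
B = {3, 5, 10, 14, 15}
Region: only in B (not in A)
Elements: {5, 14, 15}

Elements only in B (not in A): {5, 14, 15}


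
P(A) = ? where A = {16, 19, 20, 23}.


|A| = 4, so |P(A)| = 2^4 = 16
Enumerate subsets by cardinality (0 to 4):
∅, {16}, {19}, {20}, {23}, {16, 19}, {16, 20}, {16, 23}, {19, 20}, {19, 23}, {20, 23}, {16, 19, 20}, {16, 19, 23}, {16, 20, 23}, {19, 20, 23}, {16, 19, 20, 23}

P(A) has 16 subsets: ∅, {16}, {19}, {20}, {23}, {16, 19}, {16, 20}, {16, 23}, {19, 20}, {19, 23}, {20, 23}, {16, 19, 20}, {16, 19, 23}, {16, 20, 23}, {19, 20, 23}, {16, 19, 20, 23}


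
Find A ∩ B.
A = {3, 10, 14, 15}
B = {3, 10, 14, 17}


A ∩ B = elements in both A and B
A = {3, 10, 14, 15}
B = {3, 10, 14, 17}
A ∩ B = {3, 10, 14}

A ∩ B = {3, 10, 14}


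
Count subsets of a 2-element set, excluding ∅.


Total subsets = 2^n = 2^2 = 4
Non-empty subsets exclude the empty set: 2^n - 1
= 4 - 1
= 3

Number of non-empty subsets = 3


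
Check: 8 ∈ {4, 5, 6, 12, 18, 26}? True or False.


A = {4, 5, 6, 12, 18, 26}
Checking if 8 is in A
8 is not in A → False

8 ∉ A


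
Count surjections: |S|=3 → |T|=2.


n = |S| = 3, k = |T| = 2. Surjections via inclusion-exclusion:
S(n,k) = Σ(-1)^i × C(k,i) × (k-i)^n, i=0 to k
i=0: (-1)^0×C(2,0)×2^3 = 8
i=1: (-1)^1×C(2,1)×1^3 = -2
i=2: (-1)^2×C(2,2)×0^3 = 0
Total = 6

Number of surjections = 6


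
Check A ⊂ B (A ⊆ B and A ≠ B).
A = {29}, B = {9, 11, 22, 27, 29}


A ⊂ B requires: A ⊆ B AND A ≠ B.
A ⊆ B? Yes
A = B? No
A ⊂ B: Yes (A is a proper subset of B)

Yes, A ⊂ B


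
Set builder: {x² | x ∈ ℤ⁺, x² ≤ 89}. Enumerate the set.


Checking each candidate:
Condition: positive perfect squares ≤ 89
Result = {1, 4, 9, 16, 25, 36, 49, 64, 81}

{1, 4, 9, 16, 25, 36, 49, 64, 81}


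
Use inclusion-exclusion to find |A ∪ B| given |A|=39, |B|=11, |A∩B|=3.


|A ∪ B| = |A| + |B| - |A ∩ B|
= 39 + 11 - 3
= 47

|A ∪ B| = 47


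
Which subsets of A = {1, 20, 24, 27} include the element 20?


A subset of A contains 20 iff the remaining 3 elements form any subset of A \ {20}.
Count: 2^(n-1) = 2^3 = 8
Subsets containing 20: {20}, {1, 20}, {20, 24}, {20, 27}, {1, 20, 24}, {1, 20, 27}, {20, 24, 27}, {1, 20, 24, 27}

Subsets containing 20 (8 total): {20}, {1, 20}, {20, 24}, {20, 27}, {1, 20, 24}, {1, 20, 27}, {20, 24, 27}, {1, 20, 24, 27}


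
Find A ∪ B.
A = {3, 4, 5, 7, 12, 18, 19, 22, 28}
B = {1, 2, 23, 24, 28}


A ∪ B = all elements in A or B (or both)
A = {3, 4, 5, 7, 12, 18, 19, 22, 28}
B = {1, 2, 23, 24, 28}
A ∪ B = {1, 2, 3, 4, 5, 7, 12, 18, 19, 22, 23, 24, 28}

A ∪ B = {1, 2, 3, 4, 5, 7, 12, 18, 19, 22, 23, 24, 28}


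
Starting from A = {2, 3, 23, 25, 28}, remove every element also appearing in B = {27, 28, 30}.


A \ B = elements in A but not in B
A = {2, 3, 23, 25, 28}
B = {27, 28, 30}
Remove from A any elements in B
A \ B = {2, 3, 23, 25}

A \ B = {2, 3, 23, 25}


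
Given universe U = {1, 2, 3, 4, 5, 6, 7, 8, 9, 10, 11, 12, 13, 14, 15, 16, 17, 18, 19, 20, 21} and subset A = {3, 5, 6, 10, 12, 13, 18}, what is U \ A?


Aᶜ = U \ A = elements in U but not in A
U = {1, 2, 3, 4, 5, 6, 7, 8, 9, 10, 11, 12, 13, 14, 15, 16, 17, 18, 19, 20, 21}
A = {3, 5, 6, 10, 12, 13, 18}
Aᶜ = {1, 2, 4, 7, 8, 9, 11, 14, 15, 16, 17, 19, 20, 21}

Aᶜ = {1, 2, 4, 7, 8, 9, 11, 14, 15, 16, 17, 19, 20, 21}


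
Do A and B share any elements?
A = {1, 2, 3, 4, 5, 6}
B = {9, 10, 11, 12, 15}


Disjoint means A ∩ B = ∅.
A ∩ B = ∅
A ∩ B = ∅, so A and B are disjoint.

No — A and B share no elements (A ∩ B = ∅), so they are disjoint


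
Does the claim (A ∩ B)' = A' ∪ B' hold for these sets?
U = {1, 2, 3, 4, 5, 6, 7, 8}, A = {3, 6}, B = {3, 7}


LHS: A ∩ B = {3}
(A ∩ B)' = U \ (A ∩ B) = {1, 2, 4, 5, 6, 7, 8}
A' = {1, 2, 4, 5, 7, 8}, B' = {1, 2, 4, 5, 6, 8}
Claimed RHS: A' ∪ B' = {1, 2, 4, 5, 6, 7, 8}
Identity is VALID: LHS = RHS = {1, 2, 4, 5, 6, 7, 8} ✓

Identity is valid. (A ∩ B)' = A' ∪ B' = {1, 2, 4, 5, 6, 7, 8}


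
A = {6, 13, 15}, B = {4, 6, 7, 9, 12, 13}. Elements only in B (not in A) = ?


A = {6, 13, 15}
B = {4, 6, 7, 9, 12, 13}
Region: only in B (not in A)
Elements: {4, 7, 9, 12}

Elements only in B (not in A): {4, 7, 9, 12}


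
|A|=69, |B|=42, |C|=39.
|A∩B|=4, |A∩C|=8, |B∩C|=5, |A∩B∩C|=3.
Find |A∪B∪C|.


|A∪B∪C| = |A|+|B|+|C| - |A∩B|-|A∩C|-|B∩C| + |A∩B∩C|
= 69+42+39 - 4-8-5 + 3
= 150 - 17 + 3
= 136

|A ∪ B ∪ C| = 136


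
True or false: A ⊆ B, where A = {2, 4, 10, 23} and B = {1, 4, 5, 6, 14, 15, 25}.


A ⊆ B means every element of A is in B.
Elements in A not in B: {2, 10, 23}
So A ⊄ B.

No, A ⊄ B


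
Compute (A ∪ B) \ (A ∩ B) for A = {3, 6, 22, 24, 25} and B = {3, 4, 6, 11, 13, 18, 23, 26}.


A △ B = (A \ B) ∪ (B \ A) = elements in exactly one of A or B
A \ B = {22, 24, 25}
B \ A = {4, 11, 13, 18, 23, 26}
A △ B = {4, 11, 13, 18, 22, 23, 24, 25, 26}

A △ B = {4, 11, 13, 18, 22, 23, 24, 25, 26}


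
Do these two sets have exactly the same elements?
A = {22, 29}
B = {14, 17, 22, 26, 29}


Two sets are equal iff they have exactly the same elements.
A = {22, 29}
B = {14, 17, 22, 26, 29}
Differences: {14, 17, 26}
A ≠ B

No, A ≠ B


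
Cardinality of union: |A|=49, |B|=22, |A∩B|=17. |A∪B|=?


|A ∪ B| = |A| + |B| - |A ∩ B|
= 49 + 22 - 17
= 54

|A ∪ B| = 54


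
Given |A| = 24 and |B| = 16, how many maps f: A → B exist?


Each of |A| = 24 inputs maps to any of |B| = 16 outputs.
# functions = |B|^|A| = 16^24
= 79228162514264337593543950336

Number of functions = 79228162514264337593543950336


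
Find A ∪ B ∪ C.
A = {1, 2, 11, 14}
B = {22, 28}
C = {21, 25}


A ∪ B = {1, 2, 11, 14, 22, 28}
(A ∪ B) ∪ C = {1, 2, 11, 14, 21, 22, 25, 28}

A ∪ B ∪ C = {1, 2, 11, 14, 21, 22, 25, 28}


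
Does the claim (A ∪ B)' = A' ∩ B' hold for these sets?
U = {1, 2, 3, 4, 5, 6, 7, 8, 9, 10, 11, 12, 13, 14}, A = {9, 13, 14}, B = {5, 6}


LHS: A ∪ B = {5, 6, 9, 13, 14}
(A ∪ B)' = U \ (A ∪ B) = {1, 2, 3, 4, 7, 8, 10, 11, 12}
A' = {1, 2, 3, 4, 5, 6, 7, 8, 10, 11, 12}, B' = {1, 2, 3, 4, 7, 8, 9, 10, 11, 12, 13, 14}
Claimed RHS: A' ∩ B' = {1, 2, 3, 4, 7, 8, 10, 11, 12}
Identity is VALID: LHS = RHS = {1, 2, 3, 4, 7, 8, 10, 11, 12} ✓

Identity is valid. (A ∪ B)' = A' ∩ B' = {1, 2, 3, 4, 7, 8, 10, 11, 12}


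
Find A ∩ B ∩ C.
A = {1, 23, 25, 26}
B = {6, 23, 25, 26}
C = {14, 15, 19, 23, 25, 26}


A ∩ B = {23, 25, 26}
(A ∩ B) ∩ C = {23, 25, 26}

A ∩ B ∩ C = {23, 25, 26}


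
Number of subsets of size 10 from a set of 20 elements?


C(n,k) = n! / (k!(n-k)!)
C(20,10) = 20! / (10!10!)
= 184756

C(20,10) = 184756


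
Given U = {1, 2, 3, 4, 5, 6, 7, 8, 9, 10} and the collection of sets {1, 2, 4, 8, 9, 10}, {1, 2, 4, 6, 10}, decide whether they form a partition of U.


A partition requires: (1) non-empty parts, (2) pairwise disjoint, (3) union = U
Parts: {1, 2, 4, 8, 9, 10}, {1, 2, 4, 6, 10}
Union of parts: {1, 2, 4, 6, 8, 9, 10}
U = {1, 2, 3, 4, 5, 6, 7, 8, 9, 10}
All non-empty? True
Pairwise disjoint? False
Covers U? False

No, not a valid partition


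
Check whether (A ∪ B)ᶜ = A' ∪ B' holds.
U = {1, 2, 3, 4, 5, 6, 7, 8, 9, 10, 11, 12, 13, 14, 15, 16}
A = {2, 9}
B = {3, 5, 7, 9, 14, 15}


LHS: A ∪ B = {2, 3, 5, 7, 9, 14, 15}
(A ∪ B)' = U \ (A ∪ B) = {1, 4, 6, 8, 10, 11, 12, 13, 16}
A' = {1, 3, 4, 5, 6, 7, 8, 10, 11, 12, 13, 14, 15, 16}, B' = {1, 2, 4, 6, 8, 10, 11, 12, 13, 16}
Claimed RHS: A' ∪ B' = {1, 2, 3, 4, 5, 6, 7, 8, 10, 11, 12, 13, 14, 15, 16}
Identity is INVALID: LHS = {1, 4, 6, 8, 10, 11, 12, 13, 16} but the RHS claimed here equals {1, 2, 3, 4, 5, 6, 7, 8, 10, 11, 12, 13, 14, 15, 16}. The correct form is (A ∪ B)' = A' ∩ B'.

Identity is invalid: (A ∪ B)' = {1, 4, 6, 8, 10, 11, 12, 13, 16} but A' ∪ B' = {1, 2, 3, 4, 5, 6, 7, 8, 10, 11, 12, 13, 14, 15, 16}. The correct De Morgan law is (A ∪ B)' = A' ∩ B'.


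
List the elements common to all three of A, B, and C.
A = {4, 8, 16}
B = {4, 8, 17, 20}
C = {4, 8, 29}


A ∩ B = {4, 8}
(A ∩ B) ∩ C = {4, 8}

A ∩ B ∩ C = {4, 8}


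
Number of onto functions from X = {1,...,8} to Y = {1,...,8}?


n = |X| = 8, k = |Y| = 8. Surjections via inclusion-exclusion:
S(n,k) = Σ(-1)^i × C(k,i) × (k-i)^n, i=0 to k
i=0: (-1)^0×C(8,0)×8^8 = 16777216
i=1: (-1)^1×C(8,1)×7^8 = -46118408
i=2: (-1)^2×C(8,2)×6^8 = 47029248
i=3: (-1)^3×C(8,3)×5^8 = -21875000
i=4: (-1)^4×C(8,4)×4^8 = 4587520
i=5: (-1)^5×C(8,5)×3^8 = -367416
i=6: (-1)^6×C(8,6)×2^8 = 7168
i=7: (-1)^7×C(8,7)×1^8 = -8
i=8: (-1)^8×C(8,8)×0^8 = 0
Total = 40320

Number of surjections = 40320


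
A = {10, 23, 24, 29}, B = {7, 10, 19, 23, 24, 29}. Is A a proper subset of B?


A ⊂ B requires: A ⊆ B AND A ≠ B.
A ⊆ B? Yes
A = B? No
A ⊂ B: Yes (A is a proper subset of B)

Yes, A ⊂ B


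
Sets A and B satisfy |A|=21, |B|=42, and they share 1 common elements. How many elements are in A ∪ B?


|A ∪ B| = |A| + |B| - |A ∩ B|
= 21 + 42 - 1
= 62

|A ∪ B| = 62


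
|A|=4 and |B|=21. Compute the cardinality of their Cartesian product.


|A × B| = |A| × |B|
= 4 × 21
= 84

|A × B| = 84


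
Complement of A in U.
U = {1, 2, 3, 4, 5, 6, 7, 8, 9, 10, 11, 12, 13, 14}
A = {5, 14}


Aᶜ = U \ A = elements in U but not in A
U = {1, 2, 3, 4, 5, 6, 7, 8, 9, 10, 11, 12, 13, 14}
A = {5, 14}
Aᶜ = {1, 2, 3, 4, 6, 7, 8, 9, 10, 11, 12, 13}

Aᶜ = {1, 2, 3, 4, 6, 7, 8, 9, 10, 11, 12, 13}


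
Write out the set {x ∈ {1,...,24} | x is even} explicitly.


Checking each candidate:
Condition: even numbers in {1,...,24}
Result = {2, 4, 6, 8, 10, 12, 14, 16, 18, 20, 22, 24}

{2, 4, 6, 8, 10, 12, 14, 16, 18, 20, 22, 24}


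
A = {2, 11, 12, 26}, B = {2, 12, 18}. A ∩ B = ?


A ∩ B = elements in both A and B
A = {2, 11, 12, 26}
B = {2, 12, 18}
A ∩ B = {2, 12}

A ∩ B = {2, 12}


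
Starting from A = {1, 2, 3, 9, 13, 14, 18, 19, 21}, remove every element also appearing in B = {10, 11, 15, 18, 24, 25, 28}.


A \ B = elements in A but not in B
A = {1, 2, 3, 9, 13, 14, 18, 19, 21}
B = {10, 11, 15, 18, 24, 25, 28}
Remove from A any elements in B
A \ B = {1, 2, 3, 9, 13, 14, 19, 21}

A \ B = {1, 2, 3, 9, 13, 14, 19, 21}


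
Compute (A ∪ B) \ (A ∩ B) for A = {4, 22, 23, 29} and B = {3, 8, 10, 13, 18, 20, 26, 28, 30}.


A △ B = (A \ B) ∪ (B \ A) = elements in exactly one of A or B
A \ B = {4, 22, 23, 29}
B \ A = {3, 8, 10, 13, 18, 20, 26, 28, 30}
A △ B = {3, 4, 8, 10, 13, 18, 20, 22, 23, 26, 28, 29, 30}

A △ B = {3, 4, 8, 10, 13, 18, 20, 22, 23, 26, 28, 29, 30}


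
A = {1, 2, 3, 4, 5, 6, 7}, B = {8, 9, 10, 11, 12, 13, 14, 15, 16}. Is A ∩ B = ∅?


Disjoint means A ∩ B = ∅.
A ∩ B = ∅
A ∩ B = ∅, so A and B are disjoint.

Yes, A and B are disjoint


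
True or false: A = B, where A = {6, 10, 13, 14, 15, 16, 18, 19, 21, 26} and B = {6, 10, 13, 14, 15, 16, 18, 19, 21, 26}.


Two sets are equal iff they have exactly the same elements.
A = {6, 10, 13, 14, 15, 16, 18, 19, 21, 26}
B = {6, 10, 13, 14, 15, 16, 18, 19, 21, 26}
Same elements → A = B

Yes, A = B


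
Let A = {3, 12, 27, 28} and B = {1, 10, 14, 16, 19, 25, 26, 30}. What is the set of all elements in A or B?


A ∪ B = all elements in A or B (or both)
A = {3, 12, 27, 28}
B = {1, 10, 14, 16, 19, 25, 26, 30}
A ∪ B = {1, 3, 10, 12, 14, 16, 19, 25, 26, 27, 28, 30}

A ∪ B = {1, 3, 10, 12, 14, 16, 19, 25, 26, 27, 28, 30}


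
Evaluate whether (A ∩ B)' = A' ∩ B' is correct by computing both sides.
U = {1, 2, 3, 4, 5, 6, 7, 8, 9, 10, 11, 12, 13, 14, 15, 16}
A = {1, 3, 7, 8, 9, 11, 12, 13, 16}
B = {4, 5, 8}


LHS: A ∩ B = {8}
(A ∩ B)' = U \ (A ∩ B) = {1, 2, 3, 4, 5, 6, 7, 9, 10, 11, 12, 13, 14, 15, 16}
A' = {2, 4, 5, 6, 10, 14, 15}, B' = {1, 2, 3, 6, 7, 9, 10, 11, 12, 13, 14, 15, 16}
Claimed RHS: A' ∩ B' = {2, 6, 10, 14, 15}
Identity is INVALID: LHS = {1, 2, 3, 4, 5, 6, 7, 9, 10, 11, 12, 13, 14, 15, 16} but the RHS claimed here equals {2, 6, 10, 14, 15}. The correct form is (A ∩ B)' = A' ∪ B'.

Identity is invalid: (A ∩ B)' = {1, 2, 3, 4, 5, 6, 7, 9, 10, 11, 12, 13, 14, 15, 16} but A' ∩ B' = {2, 6, 10, 14, 15}. The correct De Morgan law is (A ∩ B)' = A' ∪ B'.


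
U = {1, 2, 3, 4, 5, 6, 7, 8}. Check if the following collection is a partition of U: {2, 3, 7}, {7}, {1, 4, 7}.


A partition requires: (1) non-empty parts, (2) pairwise disjoint, (3) union = U
Parts: {2, 3, 7}, {7}, {1, 4, 7}
Union of parts: {1, 2, 3, 4, 7}
U = {1, 2, 3, 4, 5, 6, 7, 8}
All non-empty? True
Pairwise disjoint? False
Covers U? False

No, not a valid partition


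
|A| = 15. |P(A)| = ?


Number of subsets = 2^n
= 2^15
= 32768

|P(A)| = 32768


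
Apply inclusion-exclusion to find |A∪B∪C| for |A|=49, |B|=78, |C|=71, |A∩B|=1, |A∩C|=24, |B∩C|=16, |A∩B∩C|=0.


|A∪B∪C| = |A|+|B|+|C| - |A∩B|-|A∩C|-|B∩C| + |A∩B∩C|
= 49+78+71 - 1-24-16 + 0
= 198 - 41 + 0
= 157

|A ∪ B ∪ C| = 157


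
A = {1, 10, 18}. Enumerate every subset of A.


|A| = 3, so |P(A)| = 2^3 = 8
Enumerate subsets by cardinality (0 to 3):
∅, {1}, {10}, {18}, {1, 10}, {1, 18}, {10, 18}, {1, 10, 18}

P(A) has 8 subsets: ∅, {1}, {10}, {18}, {1, 10}, {1, 18}, {10, 18}, {1, 10, 18}


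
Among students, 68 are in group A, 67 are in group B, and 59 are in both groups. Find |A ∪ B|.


|A ∪ B| = |A| + |B| - |A ∩ B|
= 68 + 67 - 59
= 76

|A ∪ B| = 76


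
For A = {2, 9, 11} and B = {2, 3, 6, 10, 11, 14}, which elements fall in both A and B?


A = {2, 9, 11}
B = {2, 3, 6, 10, 11, 14}
Region: in both A and B
Elements: {2, 11}

Elements in both A and B: {2, 11}


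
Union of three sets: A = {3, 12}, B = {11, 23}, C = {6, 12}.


A ∪ B = {3, 11, 12, 23}
(A ∪ B) ∪ C = {3, 6, 11, 12, 23}

A ∪ B ∪ C = {3, 6, 11, 12, 23}


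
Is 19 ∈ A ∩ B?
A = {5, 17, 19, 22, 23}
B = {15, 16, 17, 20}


A = {5, 17, 19, 22, 23}, B = {15, 16, 17, 20}
A ∩ B = elements in both A and B
A ∩ B = {17}
Checking if 19 ∈ A ∩ B
19 is not in A ∩ B → False

19 ∉ A ∩ B


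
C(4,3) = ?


C(n,k) = n! / (k!(n-k)!)
C(4,3) = 4! / (3!1!)
= 4

C(4,3) = 4


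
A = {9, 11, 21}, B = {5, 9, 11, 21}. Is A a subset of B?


A ⊆ B means every element of A is in B.
All elements of A are in B.
So A ⊆ B.

Yes, A ⊆ B


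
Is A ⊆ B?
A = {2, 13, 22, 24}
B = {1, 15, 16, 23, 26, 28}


A ⊆ B means every element of A is in B.
Elements in A not in B: {2, 13, 22, 24}
So A ⊄ B.

No, A ⊄ B


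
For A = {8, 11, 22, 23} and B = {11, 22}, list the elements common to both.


A ∩ B = elements in both A and B
A = {8, 11, 22, 23}
B = {11, 22}
A ∩ B = {11, 22}

A ∩ B = {11, 22}


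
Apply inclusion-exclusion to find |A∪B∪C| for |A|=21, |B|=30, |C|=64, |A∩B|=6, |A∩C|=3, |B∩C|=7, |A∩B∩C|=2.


|A∪B∪C| = |A|+|B|+|C| - |A∩B|-|A∩C|-|B∩C| + |A∩B∩C|
= 21+30+64 - 6-3-7 + 2
= 115 - 16 + 2
= 101

|A ∪ B ∪ C| = 101


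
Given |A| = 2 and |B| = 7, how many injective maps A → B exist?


An injection sends each of |A| = 2 inputs to a distinct output in B.
# injections = |B|·(|B|-1)·…·(|B|-|A|+1) = 7! / (7 - 2)!
= 7 × 6
= 42

Number of injections = 42


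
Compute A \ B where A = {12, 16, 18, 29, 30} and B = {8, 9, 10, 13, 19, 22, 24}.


A \ B = elements in A but not in B
A = {12, 16, 18, 29, 30}
B = {8, 9, 10, 13, 19, 22, 24}
Remove from A any elements in B
A \ B = {12, 16, 18, 29, 30}

A \ B = {12, 16, 18, 29, 30}


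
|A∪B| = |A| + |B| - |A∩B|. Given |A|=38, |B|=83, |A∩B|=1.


|A ∪ B| = |A| + |B| - |A ∩ B|
= 38 + 83 - 1
= 120

|A ∪ B| = 120


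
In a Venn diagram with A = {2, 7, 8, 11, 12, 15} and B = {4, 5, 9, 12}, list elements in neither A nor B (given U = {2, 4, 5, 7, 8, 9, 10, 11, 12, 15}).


A = {2, 7, 8, 11, 12, 15}
B = {4, 5, 9, 12}
Region: in neither A nor B (given U = {2, 4, 5, 7, 8, 9, 10, 11, 12, 15})
Elements: {10}

Elements in neither A nor B (given U = {2, 4, 5, 7, 8, 9, 10, 11, 12, 15}): {10}


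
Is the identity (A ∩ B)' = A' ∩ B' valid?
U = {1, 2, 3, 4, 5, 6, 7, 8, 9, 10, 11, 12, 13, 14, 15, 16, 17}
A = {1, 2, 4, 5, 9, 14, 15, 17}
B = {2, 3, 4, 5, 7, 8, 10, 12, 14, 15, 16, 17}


LHS: A ∩ B = {2, 4, 5, 14, 15, 17}
(A ∩ B)' = U \ (A ∩ B) = {1, 3, 6, 7, 8, 9, 10, 11, 12, 13, 16}
A' = {3, 6, 7, 8, 10, 11, 12, 13, 16}, B' = {1, 6, 9, 11, 13}
Claimed RHS: A' ∩ B' = {6, 11, 13}
Identity is INVALID: LHS = {1, 3, 6, 7, 8, 9, 10, 11, 12, 13, 16} but the RHS claimed here equals {6, 11, 13}. The correct form is (A ∩ B)' = A' ∪ B'.

Identity is invalid: (A ∩ B)' = {1, 3, 6, 7, 8, 9, 10, 11, 12, 13, 16} but A' ∩ B' = {6, 11, 13}. The correct De Morgan law is (A ∩ B)' = A' ∪ B'.


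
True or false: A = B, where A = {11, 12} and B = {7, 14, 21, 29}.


Two sets are equal iff they have exactly the same elements.
A = {11, 12}
B = {7, 14, 21, 29}
Differences: {7, 11, 12, 14, 21, 29}
A ≠ B

No, A ≠ B


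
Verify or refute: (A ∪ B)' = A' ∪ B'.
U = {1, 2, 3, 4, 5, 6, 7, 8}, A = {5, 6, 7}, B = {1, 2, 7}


LHS: A ∪ B = {1, 2, 5, 6, 7}
(A ∪ B)' = U \ (A ∪ B) = {3, 4, 8}
A' = {1, 2, 3, 4, 8}, B' = {3, 4, 5, 6, 8}
Claimed RHS: A' ∪ B' = {1, 2, 3, 4, 5, 6, 8}
Identity is INVALID: LHS = {3, 4, 8} but the RHS claimed here equals {1, 2, 3, 4, 5, 6, 8}. The correct form is (A ∪ B)' = A' ∩ B'.

Identity is invalid: (A ∪ B)' = {3, 4, 8} but A' ∪ B' = {1, 2, 3, 4, 5, 6, 8}. The correct De Morgan law is (A ∪ B)' = A' ∩ B'.


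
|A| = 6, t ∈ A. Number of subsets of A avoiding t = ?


Subsets of A avoiding t are subsets of A \ {t}, which has 5 elements.
Count = 2^(n-1) = 2^5
= 32

Number of subsets avoiding t = 32


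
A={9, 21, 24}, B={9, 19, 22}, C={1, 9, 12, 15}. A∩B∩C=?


A ∩ B = {9}
(A ∩ B) ∩ C = {9}

A ∩ B ∩ C = {9}


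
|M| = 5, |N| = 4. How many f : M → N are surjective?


n = |M| = 5, k = |N| = 4. Surjections via inclusion-exclusion:
S(n,k) = Σ(-1)^i × C(k,i) × (k-i)^n, i=0 to k
i=0: (-1)^0×C(4,0)×4^5 = 1024
i=1: (-1)^1×C(4,1)×3^5 = -972
i=2: (-1)^2×C(4,2)×2^5 = 192
i=3: (-1)^3×C(4,3)×1^5 = -4
i=4: (-1)^4×C(4,4)×0^5 = 0
Total = 240

Number of surjections = 240


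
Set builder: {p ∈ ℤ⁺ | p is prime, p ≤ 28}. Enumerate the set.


Checking each candidate:
Condition: primes ≤ 28
Result = {2, 3, 5, 7, 11, 13, 17, 19, 23}

{2, 3, 5, 7, 11, 13, 17, 19, 23}


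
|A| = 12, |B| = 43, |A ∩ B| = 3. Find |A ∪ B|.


|A ∪ B| = |A| + |B| - |A ∩ B|
= 12 + 43 - 3
= 52

|A ∪ B| = 52


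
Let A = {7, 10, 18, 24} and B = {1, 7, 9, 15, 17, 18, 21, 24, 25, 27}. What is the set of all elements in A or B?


A ∪ B = all elements in A or B (or both)
A = {7, 10, 18, 24}
B = {1, 7, 9, 15, 17, 18, 21, 24, 25, 27}
A ∪ B = {1, 7, 9, 10, 15, 17, 18, 21, 24, 25, 27}

A ∪ B = {1, 7, 9, 10, 15, 17, 18, 21, 24, 25, 27}


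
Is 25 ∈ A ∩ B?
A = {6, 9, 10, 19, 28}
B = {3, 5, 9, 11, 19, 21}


A = {6, 9, 10, 19, 28}, B = {3, 5, 9, 11, 19, 21}
A ∩ B = elements in both A and B
A ∩ B = {9, 19}
Checking if 25 ∈ A ∩ B
25 is not in A ∩ B → False

25 ∉ A ∩ B


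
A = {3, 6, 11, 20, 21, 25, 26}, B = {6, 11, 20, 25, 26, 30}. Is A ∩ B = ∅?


Disjoint means A ∩ B = ∅.
A ∩ B = {6, 11, 20, 25, 26}
A ∩ B ≠ ∅, so A and B are NOT disjoint.

No, A and B are not disjoint (A ∩ B = {6, 11, 20, 25, 26})


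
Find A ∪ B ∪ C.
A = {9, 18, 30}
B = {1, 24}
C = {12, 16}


A ∪ B = {1, 9, 18, 24, 30}
(A ∪ B) ∪ C = {1, 9, 12, 16, 18, 24, 30}

A ∪ B ∪ C = {1, 9, 12, 16, 18, 24, 30}


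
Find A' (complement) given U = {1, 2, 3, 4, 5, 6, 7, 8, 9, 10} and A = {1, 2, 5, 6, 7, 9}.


Aᶜ = U \ A = elements in U but not in A
U = {1, 2, 3, 4, 5, 6, 7, 8, 9, 10}
A = {1, 2, 5, 6, 7, 9}
Aᶜ = {3, 4, 8, 10}

Aᶜ = {3, 4, 8, 10}


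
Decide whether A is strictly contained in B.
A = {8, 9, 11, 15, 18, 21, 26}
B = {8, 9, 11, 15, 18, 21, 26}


A ⊂ B requires: A ⊆ B AND A ≠ B.
A ⊆ B? Yes
A = B? Yes
A = B, so A is not a PROPER subset.

No, A is not a proper subset of B


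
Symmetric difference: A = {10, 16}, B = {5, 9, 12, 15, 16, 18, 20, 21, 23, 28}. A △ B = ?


A △ B = (A \ B) ∪ (B \ A) = elements in exactly one of A or B
A \ B = {10}
B \ A = {5, 9, 12, 15, 18, 20, 21, 23, 28}
A △ B = {5, 9, 10, 12, 15, 18, 20, 21, 23, 28}

A △ B = {5, 9, 10, 12, 15, 18, 20, 21, 23, 28}


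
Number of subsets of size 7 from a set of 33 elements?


C(n,k) = n! / (k!(n-k)!)
C(33,7) = 33! / (7!26!)
= 4272048

C(33,7) = 4272048


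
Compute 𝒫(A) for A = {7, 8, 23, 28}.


|A| = 4, so |P(A)| = 2^4 = 16
Enumerate subsets by cardinality (0 to 4):
∅, {7}, {8}, {23}, {28}, {7, 8}, {7, 23}, {7, 28}, {8, 23}, {8, 28}, {23, 28}, {7, 8, 23}, {7, 8, 28}, {7, 23, 28}, {8, 23, 28}, {7, 8, 23, 28}

P(A) has 16 subsets: ∅, {7}, {8}, {23}, {28}, {7, 8}, {7, 23}, {7, 28}, {8, 23}, {8, 28}, {23, 28}, {7, 8, 23}, {7, 8, 28}, {7, 23, 28}, {8, 23, 28}, {7, 8, 23, 28}


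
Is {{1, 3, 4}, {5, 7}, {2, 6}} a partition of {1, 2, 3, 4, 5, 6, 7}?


A partition requires: (1) non-empty parts, (2) pairwise disjoint, (3) union = U
Parts: {1, 3, 4}, {5, 7}, {2, 6}
Union of parts: {1, 2, 3, 4, 5, 6, 7}
U = {1, 2, 3, 4, 5, 6, 7}
All non-empty? True
Pairwise disjoint? True
Covers U? True

Yes, valid partition


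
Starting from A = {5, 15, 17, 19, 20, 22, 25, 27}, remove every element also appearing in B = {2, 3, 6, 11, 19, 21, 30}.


A \ B = elements in A but not in B
A = {5, 15, 17, 19, 20, 22, 25, 27}
B = {2, 3, 6, 11, 19, 21, 30}
Remove from A any elements in B
A \ B = {5, 15, 17, 20, 22, 25, 27}

A \ B = {5, 15, 17, 20, 22, 25, 27}


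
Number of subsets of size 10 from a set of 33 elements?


C(n,k) = n! / (k!(n-k)!)
C(33,10) = 33! / (10!23!)
= 92561040

C(33,10) = 92561040


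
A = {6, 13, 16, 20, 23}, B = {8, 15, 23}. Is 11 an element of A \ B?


A = {6, 13, 16, 20, 23}, B = {8, 15, 23}
A \ B = elements in A but not in B
A \ B = {6, 13, 16, 20}
Checking if 11 ∈ A \ B
11 is not in A \ B → False

11 ∉ A \ B


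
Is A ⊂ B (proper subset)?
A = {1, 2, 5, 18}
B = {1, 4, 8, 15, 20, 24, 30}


A ⊂ B requires: A ⊆ B AND A ≠ B.
A ⊆ B? No
A ⊄ B, so A is not a proper subset.

No, A is not a proper subset of B


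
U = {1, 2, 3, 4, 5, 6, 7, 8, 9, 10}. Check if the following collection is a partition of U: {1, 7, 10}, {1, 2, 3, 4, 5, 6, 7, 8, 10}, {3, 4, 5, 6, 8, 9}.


A partition requires: (1) non-empty parts, (2) pairwise disjoint, (3) union = U
Parts: {1, 7, 10}, {1, 2, 3, 4, 5, 6, 7, 8, 10}, {3, 4, 5, 6, 8, 9}
Union of parts: {1, 2, 3, 4, 5, 6, 7, 8, 9, 10}
U = {1, 2, 3, 4, 5, 6, 7, 8, 9, 10}
All non-empty? True
Pairwise disjoint? False
Covers U? True

No, not a valid partition


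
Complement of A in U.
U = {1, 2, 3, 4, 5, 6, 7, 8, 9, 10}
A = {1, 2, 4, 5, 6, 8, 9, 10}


Aᶜ = U \ A = elements in U but not in A
U = {1, 2, 3, 4, 5, 6, 7, 8, 9, 10}
A = {1, 2, 4, 5, 6, 8, 9, 10}
Aᶜ = {3, 7}

Aᶜ = {3, 7}


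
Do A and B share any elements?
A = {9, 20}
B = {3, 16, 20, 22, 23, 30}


Disjoint means A ∩ B = ∅.
A ∩ B = {20}
A ∩ B ≠ ∅, so A and B are NOT disjoint.

Yes — A and B share the element(s) of A ∩ B = {20}, so they are not disjoint


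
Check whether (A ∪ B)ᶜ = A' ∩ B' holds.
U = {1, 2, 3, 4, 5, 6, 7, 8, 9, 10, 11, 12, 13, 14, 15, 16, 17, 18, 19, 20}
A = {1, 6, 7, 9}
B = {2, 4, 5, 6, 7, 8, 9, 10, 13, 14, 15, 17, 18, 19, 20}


LHS: A ∪ B = {1, 2, 4, 5, 6, 7, 8, 9, 10, 13, 14, 15, 17, 18, 19, 20}
(A ∪ B)' = U \ (A ∪ B) = {3, 11, 12, 16}
A' = {2, 3, 4, 5, 8, 10, 11, 12, 13, 14, 15, 16, 17, 18, 19, 20}, B' = {1, 3, 11, 12, 16}
Claimed RHS: A' ∩ B' = {3, 11, 12, 16}
Identity is VALID: LHS = RHS = {3, 11, 12, 16} ✓

Identity is valid. (A ∪ B)' = A' ∩ B' = {3, 11, 12, 16}


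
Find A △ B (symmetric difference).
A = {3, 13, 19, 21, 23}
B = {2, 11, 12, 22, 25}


A △ B = (A \ B) ∪ (B \ A) = elements in exactly one of A or B
A \ B = {3, 13, 19, 21, 23}
B \ A = {2, 11, 12, 22, 25}
A △ B = {2, 3, 11, 12, 13, 19, 21, 22, 23, 25}

A △ B = {2, 3, 11, 12, 13, 19, 21, 22, 23, 25}


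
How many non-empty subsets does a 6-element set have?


Total subsets = 2^n = 2^6 = 64
Non-empty subsets exclude the empty set: 2^n - 1
= 64 - 1
= 63

Number of non-empty subsets = 63


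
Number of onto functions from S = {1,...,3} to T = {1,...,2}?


n = |S| = 3, k = |T| = 2. Surjections via inclusion-exclusion:
S(n,k) = Σ(-1)^i × C(k,i) × (k-i)^n, i=0 to k
i=0: (-1)^0×C(2,0)×2^3 = 8
i=1: (-1)^1×C(2,1)×1^3 = -2
i=2: (-1)^2×C(2,2)×0^3 = 0
Total = 6

Number of surjections = 6


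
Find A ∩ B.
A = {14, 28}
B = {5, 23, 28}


A ∩ B = elements in both A and B
A = {14, 28}
B = {5, 23, 28}
A ∩ B = {28}

A ∩ B = {28}


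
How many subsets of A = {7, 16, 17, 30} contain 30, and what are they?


A subset of A contains 30 iff the remaining 3 elements form any subset of A \ {30}.
Count: 2^(n-1) = 2^3 = 8
Subsets containing 30: {30}, {7, 30}, {16, 30}, {17, 30}, {7, 16, 30}, {7, 17, 30}, {16, 17, 30}, {7, 16, 17, 30}

Subsets containing 30 (8 total): {30}, {7, 30}, {16, 30}, {17, 30}, {7, 16, 30}, {7, 17, 30}, {16, 17, 30}, {7, 16, 17, 30}
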